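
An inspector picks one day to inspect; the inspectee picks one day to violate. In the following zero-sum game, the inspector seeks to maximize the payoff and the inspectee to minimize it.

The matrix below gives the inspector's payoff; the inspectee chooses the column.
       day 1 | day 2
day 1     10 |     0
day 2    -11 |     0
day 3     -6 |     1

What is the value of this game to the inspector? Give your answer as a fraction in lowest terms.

10/17

Row day 2 is strictly dominated by row day 3, so the inspector never plays it.
The remaining 2×2 game on (day 1, day 3) × (day 1, day 2) has no saddle point. Let the inspector play day 1 with probability p; indifference gives 10p − 6(1−p) = (1−p), so p = 7/17.
Similarly the inspectee's optimal q on day 1 is 1/17, and the value is 10·(1/17) + (0)·(16/17) = 10/17.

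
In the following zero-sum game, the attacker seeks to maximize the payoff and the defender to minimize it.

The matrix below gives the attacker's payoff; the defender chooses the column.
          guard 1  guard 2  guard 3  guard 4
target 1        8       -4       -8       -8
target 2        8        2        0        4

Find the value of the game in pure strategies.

Row minima: -8, 0 → the attacker's maximin is 0.
Column maxima: 8, 2, 0, 4 → the defender's minimax is 0.
They coincide at (target 2, guard 3), so the value is 0.

0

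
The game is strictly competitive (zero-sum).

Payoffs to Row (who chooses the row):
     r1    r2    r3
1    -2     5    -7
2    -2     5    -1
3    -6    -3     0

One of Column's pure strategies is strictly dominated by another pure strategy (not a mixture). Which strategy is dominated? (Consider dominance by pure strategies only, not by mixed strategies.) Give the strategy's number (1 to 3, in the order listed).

Column prefers columns that give Row less. Compare r2 with r1: -2 < 5, -2 < 5, -6 < -3.
So r1 strictly dominates r2 for Column; r2 is strictly dominated.

2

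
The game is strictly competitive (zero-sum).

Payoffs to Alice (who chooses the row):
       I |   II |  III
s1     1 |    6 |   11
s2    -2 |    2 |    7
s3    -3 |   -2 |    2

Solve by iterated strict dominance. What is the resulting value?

1

Column II is strictly dominated by I for Bob (1<6, -2<2, -3<-2); eliminate II.
Column III is strictly dominated by I for Bob (1<11, -2<7, -3<2); eliminate III.
Row s3 is strictly dominated by row s1 (1>-3); eliminate s3.
Row s2 is strictly dominated by row s1 (1>-2); eliminate s2.
Only (s1, I) remains, with payoff 1.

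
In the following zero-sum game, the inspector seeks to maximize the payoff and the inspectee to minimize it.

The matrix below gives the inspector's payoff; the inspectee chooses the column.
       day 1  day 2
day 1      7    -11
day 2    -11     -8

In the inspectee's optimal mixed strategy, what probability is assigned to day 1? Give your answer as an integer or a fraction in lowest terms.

1/7

Row minima are -11 and -11, so the inspector's maximin is -11; column maxima are 7 and -8, so the inspectee's minimax is -8. These differ, so the equilibrium is in mixed strategies.
Let the inspectee play day 1 with probability q. The inspector is indifferent when 7q − 11(1−q) = −11q − 8(1−q), giving q = 1/7.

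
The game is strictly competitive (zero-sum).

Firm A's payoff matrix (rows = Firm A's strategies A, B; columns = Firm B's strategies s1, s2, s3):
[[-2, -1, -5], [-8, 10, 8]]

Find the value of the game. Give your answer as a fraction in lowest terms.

Column s2 is strictly dominated by s3 for Firm B (it gives Firm A more in every row).
The remaining 2×2 game on (A, B) × (s1, s3) has no saddle point. Let Firm A play A with probability p; indifference gives −2p − 8(1−p) = −5p + 8(1−p), so p = 16/19.
Similarly Firm B's optimal q on s1 is 13/19, and the value is -2·(13/19) + (-5)·(6/19) = -56/19.

-56/19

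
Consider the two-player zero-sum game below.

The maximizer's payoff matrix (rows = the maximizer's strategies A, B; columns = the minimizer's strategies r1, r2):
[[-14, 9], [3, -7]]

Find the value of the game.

Row minima are -14 and -7, so the maximizer's maximin is -7; column maxima are 3 and 9, so the minimizer's minimax is 3. These differ, so the equilibrium is in mixed strategies.
Let the maximizer play A with probability p. The minimizer is indifferent when −14p + 3(1−p) = 9p − 7(1−p), giving p = 10/33.
Let the minimizer play r1 with probability q. The maximizer is indifferent when −14q + 9(1−q) = 3q − 7(1−q), giving q = 16/33.
The value is -14·(16/33) + (9)·(17/33) = -71/33.

-71/33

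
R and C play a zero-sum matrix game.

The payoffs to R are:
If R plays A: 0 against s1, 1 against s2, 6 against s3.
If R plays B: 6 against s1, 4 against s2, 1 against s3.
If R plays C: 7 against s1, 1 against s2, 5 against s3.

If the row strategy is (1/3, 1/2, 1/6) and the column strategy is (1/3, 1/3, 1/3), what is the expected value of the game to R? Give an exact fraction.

Against (1/3, 1/3, 1/3), each row's expected payoff is A: 7/3; B: 11/3; C: 13/3.
Taking the (1/3, 1/2, 1/6)-weighted average: (1/3)·(7/3) + (1/2)·(11/3) + (1/6)·(13/3) = 10/3.

10/3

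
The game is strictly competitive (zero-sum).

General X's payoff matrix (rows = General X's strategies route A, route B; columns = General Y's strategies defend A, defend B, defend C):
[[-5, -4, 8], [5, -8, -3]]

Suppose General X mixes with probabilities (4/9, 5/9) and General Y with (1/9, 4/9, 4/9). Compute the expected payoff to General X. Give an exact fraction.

-151/81

Against (1/9, 4/9, 4/9), each row's expected payoff is route A: 11/9; route B: -13/3.
Taking the (4/9, 5/9)-weighted average: (4/9)·(11/9) + (5/9)·(-13/3) = -151/81.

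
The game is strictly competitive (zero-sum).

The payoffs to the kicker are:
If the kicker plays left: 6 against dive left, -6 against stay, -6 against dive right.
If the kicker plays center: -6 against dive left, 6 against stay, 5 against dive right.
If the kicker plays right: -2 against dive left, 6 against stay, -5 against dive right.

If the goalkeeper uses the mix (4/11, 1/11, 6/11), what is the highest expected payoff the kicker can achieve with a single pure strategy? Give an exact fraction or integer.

12/11

left: (6)·(4/11) + (-6)·(1/11) + (-6)·(6/11) = -18/11.
center: (-6)·(4/11) + (6)·(1/11) + (5)·(6/11) = 12/11.
right: (-2)·(4/11) + (6)·(1/11) + (-5)·(6/11) = -32/11.
The best pure response is center with expected payoff 12/11.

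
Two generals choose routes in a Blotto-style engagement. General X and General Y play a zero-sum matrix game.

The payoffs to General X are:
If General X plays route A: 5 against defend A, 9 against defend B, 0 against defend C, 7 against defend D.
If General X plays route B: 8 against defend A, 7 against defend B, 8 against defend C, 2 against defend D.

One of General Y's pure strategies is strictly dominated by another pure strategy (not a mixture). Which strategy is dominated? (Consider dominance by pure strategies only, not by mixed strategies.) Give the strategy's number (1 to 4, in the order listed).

General Y prefers columns that give General X less. Compare defend B with defend D: 7 < 9, 2 < 7.
So defend D strictly dominates defend B for General Y; defend B is strictly dominated.

2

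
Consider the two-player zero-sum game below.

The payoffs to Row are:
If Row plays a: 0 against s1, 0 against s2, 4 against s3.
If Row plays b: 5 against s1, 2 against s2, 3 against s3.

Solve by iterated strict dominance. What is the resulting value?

Column s3 is strictly dominated by s2 for Column (0<4, 2<3); eliminate s3.
Row a is strictly dominated by row b (5>0, 2>0); eliminate a.
Column s1 is strictly dominated by s2 for Column (2<5); eliminate s1.
Only (b, s2) remains, with payoff 2.

2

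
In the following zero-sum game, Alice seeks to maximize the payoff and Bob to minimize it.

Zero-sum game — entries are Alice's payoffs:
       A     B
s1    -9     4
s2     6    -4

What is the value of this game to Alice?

-12/23

Row minima are -9 and -4, so Alice's maximin is -4; column maxima are 6 and 4, so Bob's minimax is 4. These differ, so the equilibrium is in mixed strategies.
Let Alice play s1 with probability p. Bob is indifferent when −9p + 6(1−p) = 4p − 4(1−p), giving p = 10/23.
Let Bob play A with probability q. Alice is indifferent when −9q + 4(1−q) = 6q − 4(1−q), giving q = 8/23.
The value is -9·(8/23) + (4)·(15/23) = -12/23.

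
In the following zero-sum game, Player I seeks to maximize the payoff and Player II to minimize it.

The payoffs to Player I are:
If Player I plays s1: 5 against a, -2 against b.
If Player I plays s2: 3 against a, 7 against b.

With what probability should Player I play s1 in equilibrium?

4/11

Row minima are -2 and 3, so Player I's maximin is 3; column maxima are 5 and 7, so Player II's minimax is 5. These differ, so the equilibrium is in mixed strategies.
Let Player I play s1 with probability p. Player II is indifferent when 5p + 3(1−p) = −2p + 7(1−p), giving p = 4/11.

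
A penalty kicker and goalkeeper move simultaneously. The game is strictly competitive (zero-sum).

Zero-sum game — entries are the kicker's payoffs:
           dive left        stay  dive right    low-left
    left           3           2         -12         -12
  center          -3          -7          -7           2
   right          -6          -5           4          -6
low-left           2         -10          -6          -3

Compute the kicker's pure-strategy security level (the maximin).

-6

The worst-case payoff for each row is left: -12, center: -7, right: -6, low-left: -10.
The best of these is -6.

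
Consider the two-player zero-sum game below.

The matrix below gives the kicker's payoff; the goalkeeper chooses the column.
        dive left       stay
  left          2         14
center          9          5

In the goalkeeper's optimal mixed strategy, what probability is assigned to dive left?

Row minima are 2 and 5, so the kicker's maximin is 5; column maxima are 9 and 14, so the goalkeeper's minimax is 9. These differ, so the equilibrium is in mixed strategies.
Let the goalkeeper play dive left with probability q. The kicker is indifferent when 2q + 14(1−q) = 9q + 5(1−q), giving q = 9/16.

9/16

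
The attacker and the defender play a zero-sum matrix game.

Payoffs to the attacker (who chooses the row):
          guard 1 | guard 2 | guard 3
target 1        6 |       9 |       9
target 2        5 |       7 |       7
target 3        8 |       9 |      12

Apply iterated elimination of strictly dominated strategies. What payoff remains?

8

Column guard 3 is strictly dominated by guard 1 for the defender (6<9, 5<7, 8<12); eliminate guard 3.
Column guard 2 is strictly dominated by guard 1 for the defender (6<9, 5<7, 8<9); eliminate guard 2.
Row target 1 is strictly dominated by row target 3 (8>6); eliminate target 1.
Row target 2 is strictly dominated by row target 3 (8>5); eliminate target 2.
Only (target 3, guard 1) remains, with payoff 8.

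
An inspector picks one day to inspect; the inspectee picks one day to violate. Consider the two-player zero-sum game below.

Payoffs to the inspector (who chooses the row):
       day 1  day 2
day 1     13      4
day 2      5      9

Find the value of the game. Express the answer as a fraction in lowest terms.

Row minima are 4 and 5, so the inspector's maximin is 5; column maxima are 13 and 9, so the inspectee's minimax is 9. These differ, so the equilibrium is in mixed strategies.
Let the inspector play day 1 with probability p. The inspectee is indifferent when 13p + 5(1−p) = 4p + 9(1−p), giving p = 4/13.
Let the inspectee play day 1 with probability q. The inspector is indifferent when 13q + 4(1−q) = 5q + 9(1−q), giving q = 5/13.
The value is 13·(5/13) + (4)·(8/13) = 97/13.

97/13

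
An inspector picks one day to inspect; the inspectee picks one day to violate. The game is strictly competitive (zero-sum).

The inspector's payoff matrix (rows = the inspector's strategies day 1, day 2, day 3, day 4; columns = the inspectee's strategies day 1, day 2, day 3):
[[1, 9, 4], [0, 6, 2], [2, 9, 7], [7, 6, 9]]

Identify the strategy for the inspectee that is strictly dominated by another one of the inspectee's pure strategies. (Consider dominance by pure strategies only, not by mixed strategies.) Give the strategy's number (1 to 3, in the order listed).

3

The inspectee prefers columns that give the inspector less. Compare day 3 with day 1: 1 < 4, 0 < 2, 2 < 7, 7 < 9.
So day 1 strictly dominates day 3 for the inspectee; day 3 is strictly dominated.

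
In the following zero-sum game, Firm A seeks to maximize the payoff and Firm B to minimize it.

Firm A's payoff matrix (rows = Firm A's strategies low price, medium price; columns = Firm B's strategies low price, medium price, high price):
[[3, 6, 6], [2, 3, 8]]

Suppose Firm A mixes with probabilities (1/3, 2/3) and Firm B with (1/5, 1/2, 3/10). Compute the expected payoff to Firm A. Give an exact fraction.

Against (1/5, 1/2, 3/10), each row's expected payoff is low price: 27/5; medium price: 43/10.
Taking the (1/3, 2/3)-weighted average: (1/3)·(27/5) + (2/3)·(43/10) = 14/3.

14/3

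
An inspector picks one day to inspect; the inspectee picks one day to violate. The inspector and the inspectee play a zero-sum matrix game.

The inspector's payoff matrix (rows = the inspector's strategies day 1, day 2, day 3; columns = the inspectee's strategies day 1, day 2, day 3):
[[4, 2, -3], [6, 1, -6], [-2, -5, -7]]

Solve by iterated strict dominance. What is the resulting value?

Row day 3 is strictly dominated by row day 1 (4>-2, 2>-5, -3>-7); eliminate day 3.
Column day 1 is strictly dominated by day 2 for the inspectee (2<4, 1<6); eliminate day 1.
Row day 2 is strictly dominated by row day 1 (2>1, -3>-6); eliminate day 2.
Column day 2 is strictly dominated by day 3 for the inspectee (-3<2); eliminate day 2.
Only (day 1, day 3) remains, with payoff -3.

-3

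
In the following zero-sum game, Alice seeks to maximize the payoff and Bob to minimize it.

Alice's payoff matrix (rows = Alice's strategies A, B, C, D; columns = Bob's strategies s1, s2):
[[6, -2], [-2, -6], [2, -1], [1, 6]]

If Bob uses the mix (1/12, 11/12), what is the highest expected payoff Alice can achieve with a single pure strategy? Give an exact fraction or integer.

A: (6)·(1/12) + (-2)·(11/12) = -4/3.
B: (-2)·(1/12) + (-6)·(11/12) = -17/3.
C: (2)·(1/12) + (-1)·(11/12) = -3/4.
D: (1)·(1/12) + (6)·(11/12) = 67/12.
The best pure response is D with expected payoff 67/12.

67/12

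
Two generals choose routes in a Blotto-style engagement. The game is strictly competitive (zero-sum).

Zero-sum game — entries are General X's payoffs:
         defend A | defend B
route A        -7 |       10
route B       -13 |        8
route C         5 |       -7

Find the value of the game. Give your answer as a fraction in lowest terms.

1/29

Row route B is strictly dominated by row route A, so General X never plays it.
The remaining 2×2 game on (route A, route C) × (defend A, defend B) has no saddle point. Let General X play route A with probability p; indifference gives −7p + 5(1−p) = 10p − 7(1−p), so p = 12/29.
Similarly General Y's optimal q on defend A is 17/29, and the value is -7·(17/29) + (10)·(12/29) = 1/29.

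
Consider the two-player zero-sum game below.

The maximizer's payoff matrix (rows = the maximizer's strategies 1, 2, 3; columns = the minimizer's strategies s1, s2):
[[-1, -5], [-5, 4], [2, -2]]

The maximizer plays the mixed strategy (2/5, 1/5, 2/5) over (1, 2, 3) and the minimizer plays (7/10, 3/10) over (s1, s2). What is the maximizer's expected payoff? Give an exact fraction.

Against (7/10, 3/10), each row's expected payoff is 1: -11/5; 2: -23/10; 3: 4/5.
Taking the (2/5, 1/5, 2/5)-weighted average: (2/5)·(-11/5) + (1/5)·(-23/10) + (2/5)·(4/5) = -51/50.

-51/50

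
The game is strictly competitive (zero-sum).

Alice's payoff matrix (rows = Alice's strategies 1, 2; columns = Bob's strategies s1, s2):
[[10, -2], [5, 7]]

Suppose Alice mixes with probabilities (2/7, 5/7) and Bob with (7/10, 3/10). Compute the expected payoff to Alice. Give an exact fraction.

204/35

Against (7/10, 3/10), each row's expected payoff is 1: 32/5; 2: 28/5.
Taking the (2/7, 5/7)-weighted average: (2/7)·(32/5) + (5/7)·(28/5) = 204/35.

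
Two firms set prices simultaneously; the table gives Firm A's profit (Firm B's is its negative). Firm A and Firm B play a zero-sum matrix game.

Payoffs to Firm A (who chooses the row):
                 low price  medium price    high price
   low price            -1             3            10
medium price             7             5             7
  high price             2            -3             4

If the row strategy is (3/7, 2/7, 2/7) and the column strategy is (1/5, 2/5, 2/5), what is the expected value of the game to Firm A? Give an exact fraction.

29/7

Against (1/5, 2/5, 2/5), each row's expected payoff is low price: 5; medium price: 31/5; high price: 4/5.
Taking the (3/7, 2/7, 2/7)-weighted average: (3/7)·(5) + (2/7)·(31/5) + (2/7)·(4/5) = 29/7.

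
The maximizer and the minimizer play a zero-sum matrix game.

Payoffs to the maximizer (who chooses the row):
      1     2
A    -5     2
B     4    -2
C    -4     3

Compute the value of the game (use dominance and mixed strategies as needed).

Row A is strictly dominated by row C, so the maximizer never plays it.
The remaining 2×2 game on (B, C) × (1, 2) has no saddle point. Let the maximizer play B with probability p; indifference gives 4p − 4(1−p) = −2p + 3(1−p), so p = 7/13.
Similarly the minimizer's optimal q on 1 is 5/13, and the value is 4·(5/13) + (-2)·(8/13) = 4/13.

4/13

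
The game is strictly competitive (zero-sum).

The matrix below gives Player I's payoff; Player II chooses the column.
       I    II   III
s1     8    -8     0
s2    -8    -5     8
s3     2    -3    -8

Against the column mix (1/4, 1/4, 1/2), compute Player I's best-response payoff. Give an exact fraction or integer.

3/4

s1: (8)·(1/4) + (-8)·(1/4) + (0)·(1/2) = 0.
s2: (-8)·(1/4) + (-5)·(1/4) + (8)·(1/2) = 3/4.
s3: (2)·(1/4) + (-3)·(1/4) + (-8)·(1/2) = -17/4.
The best pure response is s2 with expected payoff 3/4.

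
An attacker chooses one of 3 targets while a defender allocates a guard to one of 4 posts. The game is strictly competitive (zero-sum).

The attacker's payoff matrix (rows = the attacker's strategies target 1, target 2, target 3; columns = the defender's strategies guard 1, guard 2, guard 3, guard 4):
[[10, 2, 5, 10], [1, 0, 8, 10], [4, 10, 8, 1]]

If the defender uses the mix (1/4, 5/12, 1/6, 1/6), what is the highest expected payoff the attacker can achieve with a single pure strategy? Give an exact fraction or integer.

target 1: (10)·(1/4) + (2)·(5/12) + (5)·(1/6) + (10)·(1/6) = 35/6.
target 2: (1)·(1/4) + (0)·(5/12) + (8)·(1/6) + (10)·(1/6) = 13/4.
target 3: (4)·(1/4) + (10)·(5/12) + (8)·(1/6) + (1)·(1/6) = 20/3.
The best pure response is target 3 with expected payoff 20/3.

20/3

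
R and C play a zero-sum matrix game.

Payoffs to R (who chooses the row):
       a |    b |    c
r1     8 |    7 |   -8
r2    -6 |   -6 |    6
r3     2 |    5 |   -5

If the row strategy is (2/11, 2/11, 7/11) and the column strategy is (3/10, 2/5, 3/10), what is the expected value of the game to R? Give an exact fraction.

17/22

Against (3/10, 2/5, 3/10), each row's expected payoff is r1: 14/5; r2: -12/5; r3: 11/10.
Taking the (2/11, 2/11, 7/11)-weighted average: (2/11)·(14/5) + (2/11)·(-12/5) + (7/11)·(11/10) = 17/22.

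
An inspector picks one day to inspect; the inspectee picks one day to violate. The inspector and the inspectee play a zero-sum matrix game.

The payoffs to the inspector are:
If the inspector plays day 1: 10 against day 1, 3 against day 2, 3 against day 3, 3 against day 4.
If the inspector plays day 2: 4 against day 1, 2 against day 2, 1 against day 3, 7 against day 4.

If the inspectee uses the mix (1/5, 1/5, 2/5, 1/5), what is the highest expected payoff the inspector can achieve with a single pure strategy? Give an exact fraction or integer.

22/5

day 1: (10)·(1/5) + (3)·(1/5) + (3)·(2/5) + (3)·(1/5) = 22/5.
day 2: (4)·(1/5) + (2)·(1/5) + (1)·(2/5) + (7)·(1/5) = 3.
The best pure response is day 1 with expected payoff 22/5.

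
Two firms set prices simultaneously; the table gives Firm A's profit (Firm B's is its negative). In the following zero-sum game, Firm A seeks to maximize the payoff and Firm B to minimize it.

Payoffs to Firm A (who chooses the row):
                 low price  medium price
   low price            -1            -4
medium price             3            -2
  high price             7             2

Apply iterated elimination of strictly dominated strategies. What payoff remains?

2

Row medium price is strictly dominated by row high price (7>3, 2>-2); eliminate medium price.
Row low price is strictly dominated by row high price (7>-1, 2>-4); eliminate low price.
Column low price is strictly dominated by medium price for Firm B (2<7); eliminate low price.
Only (high price, medium price) remains, with payoff 2.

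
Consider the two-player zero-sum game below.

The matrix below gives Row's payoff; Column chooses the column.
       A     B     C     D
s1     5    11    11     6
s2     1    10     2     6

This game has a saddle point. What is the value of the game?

Row minima: 5, 1 → Row's maximin is 5.
Column maxima: 5, 11, 11, 6 → Column's minimax is 5.
They coincide at (s1, A), so the value is 5.

5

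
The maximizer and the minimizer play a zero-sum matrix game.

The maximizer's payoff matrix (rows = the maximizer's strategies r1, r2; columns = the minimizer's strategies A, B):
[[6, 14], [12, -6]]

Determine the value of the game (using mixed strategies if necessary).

Row minima are 6 and -6, so the maximizer's maximin is 6; column maxima are 12 and 14, so the minimizer's minimax is 12. These differ, so the equilibrium is in mixed strategies.
Let the maximizer play r1 with probability p. The minimizer is indifferent when 6p + 12(1−p) = 14p − 6(1−p), giving p = 9/13.
Let the minimizer play A with probability q. The maximizer is indifferent when 6q + 14(1−q) = 12q − 6(1−q), giving q = 10/13.
The value is 6·(10/13) + (14)·(3/13) = 102/13.

102/13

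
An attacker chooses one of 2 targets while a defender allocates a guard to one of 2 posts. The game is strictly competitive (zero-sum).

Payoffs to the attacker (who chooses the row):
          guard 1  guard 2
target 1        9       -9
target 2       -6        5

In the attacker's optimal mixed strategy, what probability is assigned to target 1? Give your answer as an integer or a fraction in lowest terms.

11/29

Row minima are -9 and -6, so the attacker's maximin is -6; column maxima are 9 and 5, so the defender's minimax is 5. These differ, so the equilibrium is in mixed strategies.
Let the attacker play target 1 with probability p. The defender is indifferent when 9p − 6(1−p) = −9p + 5(1−p), giving p = 11/29.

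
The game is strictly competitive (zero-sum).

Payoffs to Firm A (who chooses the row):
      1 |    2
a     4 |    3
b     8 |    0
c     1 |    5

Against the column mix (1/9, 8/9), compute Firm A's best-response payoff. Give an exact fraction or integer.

a: (4)·(1/9) + (3)·(8/9) = 28/9.
b: (8)·(1/9) + (0)·(8/9) = 8/9.
c: (1)·(1/9) + (5)·(8/9) = 41/9.
The best pure response is c with expected payoff 41/9.

41/9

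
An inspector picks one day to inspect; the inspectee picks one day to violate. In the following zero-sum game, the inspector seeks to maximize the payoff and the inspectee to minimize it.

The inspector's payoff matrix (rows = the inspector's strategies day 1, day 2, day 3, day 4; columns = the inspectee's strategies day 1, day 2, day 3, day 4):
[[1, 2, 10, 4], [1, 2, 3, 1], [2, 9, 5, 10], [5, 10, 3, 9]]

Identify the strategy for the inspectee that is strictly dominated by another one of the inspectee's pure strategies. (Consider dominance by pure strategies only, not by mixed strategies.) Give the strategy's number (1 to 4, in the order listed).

The inspectee prefers columns that give the inspector less. Compare day 2 with day 1: 1 < 2, 1 < 2, 2 < 9, 5 < 10.
So day 1 strictly dominates day 2 for the inspectee; day 2 is strictly dominated.

2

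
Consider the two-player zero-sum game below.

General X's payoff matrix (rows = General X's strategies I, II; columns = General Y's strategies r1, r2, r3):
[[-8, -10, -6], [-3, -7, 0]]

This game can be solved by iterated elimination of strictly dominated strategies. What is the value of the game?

Column r3 is strictly dominated by r1 for General Y (-8<-6, -3<0); eliminate r3.
Column r1 is strictly dominated by r2 for General Y (-10<-8, -7<-3); eliminate r1.
Row I is strictly dominated by row II (-7>-10); eliminate I.
Only (II, r2) remains, with payoff -7.

-7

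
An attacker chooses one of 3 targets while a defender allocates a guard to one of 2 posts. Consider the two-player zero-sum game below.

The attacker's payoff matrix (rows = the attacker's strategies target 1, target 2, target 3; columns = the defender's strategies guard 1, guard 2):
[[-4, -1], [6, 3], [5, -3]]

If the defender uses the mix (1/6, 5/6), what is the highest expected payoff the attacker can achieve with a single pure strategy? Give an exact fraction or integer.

target 1: (-4)·(1/6) + (-1)·(5/6) = -3/2.
target 2: (6)·(1/6) + (3)·(5/6) = 7/2.
target 3: (5)·(1/6) + (-3)·(5/6) = -5/3.
The best pure response is target 2 with expected payoff 7/2.

7/2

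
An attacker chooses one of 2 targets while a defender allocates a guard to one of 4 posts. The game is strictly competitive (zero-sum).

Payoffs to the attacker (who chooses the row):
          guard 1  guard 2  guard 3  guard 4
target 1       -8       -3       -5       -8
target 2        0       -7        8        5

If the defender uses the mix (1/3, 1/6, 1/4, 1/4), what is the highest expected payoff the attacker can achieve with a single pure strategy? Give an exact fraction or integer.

25/12

target 1: (-8)·(1/3) + (-3)·(1/6) + (-5)·(1/4) + (-8)·(1/4) = -77/12.
target 2: (0)·(1/3) + (-7)·(1/6) + (8)·(1/4) + (5)·(1/4) = 25/12.
The best pure response is target 2 with expected payoff 25/12.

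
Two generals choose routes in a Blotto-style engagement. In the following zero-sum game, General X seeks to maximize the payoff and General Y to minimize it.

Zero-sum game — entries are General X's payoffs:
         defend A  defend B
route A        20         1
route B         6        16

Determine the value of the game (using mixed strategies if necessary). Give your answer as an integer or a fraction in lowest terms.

314/29

Row minima are 1 and 6, so General X's maximin is 6; column maxima are 20 and 16, so General Y's minimax is 16. These differ, so the equilibrium is in mixed strategies.
Let General X play route A with probability p. General Y is indifferent when 20p + 6(1−p) = p + 16(1−p), giving p = 10/29.
Let General Y play defend A with probability q. General X is indifferent when 20q + (1−q) = 6q + 16(1−q), giving q = 15/29.
The value is 20·(15/29) + (1)·(14/29) = 314/29.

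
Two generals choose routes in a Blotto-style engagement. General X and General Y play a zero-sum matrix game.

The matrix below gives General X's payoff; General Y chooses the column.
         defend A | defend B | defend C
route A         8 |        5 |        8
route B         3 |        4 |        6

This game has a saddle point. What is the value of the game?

5

Row minima: 5, 3 → General X's maximin is 5.
Column maxima: 8, 5, 8 → General Y's minimax is 5.
They coincide at (route A, defend B), so the value is 5.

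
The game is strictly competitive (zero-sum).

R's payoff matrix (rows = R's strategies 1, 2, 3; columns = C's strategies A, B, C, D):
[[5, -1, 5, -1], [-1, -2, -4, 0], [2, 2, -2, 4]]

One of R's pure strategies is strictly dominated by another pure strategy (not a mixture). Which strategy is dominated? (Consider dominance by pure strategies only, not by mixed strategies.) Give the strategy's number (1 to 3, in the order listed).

Compare 2 with 3: 2 > -1, 2 > -2, -2 > -4, 4 > 0.
So 3 strictly dominates 2 for R; 2 is strictly dominated.

2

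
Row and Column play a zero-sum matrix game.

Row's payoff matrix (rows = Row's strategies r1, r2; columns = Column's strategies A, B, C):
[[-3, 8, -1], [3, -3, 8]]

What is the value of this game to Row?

15/17

Column C is strictly dominated by A for Column (it gives Row more in every row).
The remaining 2×2 game on (r1, r2) × (A, B) has no saddle point. Let Row play r1 with probability p; indifference gives −3p + 3(1−p) = 8p − 3(1−p), so p = 6/17.
Similarly Column's optimal q on A is 11/17, and the value is -3·(11/17) + (8)·(6/17) = 15/17.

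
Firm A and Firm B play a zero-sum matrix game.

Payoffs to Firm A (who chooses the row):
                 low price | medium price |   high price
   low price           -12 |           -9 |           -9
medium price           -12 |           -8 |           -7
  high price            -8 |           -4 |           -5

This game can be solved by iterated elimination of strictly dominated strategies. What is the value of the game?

-8

Column medium price is strictly dominated by low price for Firm B (-12<-9, -12<-8, -8<-4); eliminate medium price.
Row low price is strictly dominated by row high price (-8>-12, -5>-9); eliminate low price.
Column high price is strictly dominated by low price for Firm B (-12<-7, -8<-5); eliminate high price.
Row medium price is strictly dominated by row high price (-8>-12); eliminate medium price.
Only (high price, low price) remains, with payoff -8.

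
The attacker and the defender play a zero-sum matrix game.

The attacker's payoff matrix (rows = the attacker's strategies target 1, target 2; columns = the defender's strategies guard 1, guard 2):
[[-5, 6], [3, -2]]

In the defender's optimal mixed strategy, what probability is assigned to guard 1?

Row minima are -5 and -2, so the attacker's maximin is -2; column maxima are 3 and 6, so the defender's minimax is 3. These differ, so the equilibrium is in mixed strategies.
Let the defender play guard 1 with probability q. The attacker is indifferent when −5q + 6(1−q) = 3q − 2(1−q), giving q = 1/2.

1/2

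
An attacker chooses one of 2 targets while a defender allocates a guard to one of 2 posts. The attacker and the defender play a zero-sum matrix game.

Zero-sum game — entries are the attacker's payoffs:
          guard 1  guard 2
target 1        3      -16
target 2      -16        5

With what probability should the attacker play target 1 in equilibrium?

Row minima are -16 and -16, so the attacker's maximin is -16; column maxima are 3 and 5, so the defender's minimax is 3. These differ, so the equilibrium is in mixed strategies.
Let the attacker play target 1 with probability p. The defender is indifferent when 3p − 16(1−p) = −16p + 5(1−p), giving p = 21/40.

21/40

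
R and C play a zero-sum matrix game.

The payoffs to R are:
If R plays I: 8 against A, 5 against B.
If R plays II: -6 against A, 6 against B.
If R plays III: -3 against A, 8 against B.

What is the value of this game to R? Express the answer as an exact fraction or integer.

Row II is strictly dominated by row III, so R never plays it.
The remaining 2×2 game on (I, III) × (A, B) has no saddle point. Let R play I with probability p; indifference gives 8p − 3(1−p) = 5p + 8(1−p), so p = 11/14.
Similarly C's optimal q on A is 3/14, and the value is 8·(3/14) + (5)·(11/14) = 79/14.

79/14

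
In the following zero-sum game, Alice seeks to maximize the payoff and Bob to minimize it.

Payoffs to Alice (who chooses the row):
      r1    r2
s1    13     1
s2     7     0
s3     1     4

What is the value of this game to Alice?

Row s2 is strictly dominated by row s1, so Alice never plays it.
The remaining 2×2 game on (s1, s3) × (r1, r2) has no saddle point. Let Alice play s1 with probability p; indifference gives 13p + (1−p) = p + 4(1−p), so p = 1/5.
Similarly Bob's optimal q on r1 is 1/5, and the value is 13·(1/5) + (1)·(4/5) = 17/5.

17/5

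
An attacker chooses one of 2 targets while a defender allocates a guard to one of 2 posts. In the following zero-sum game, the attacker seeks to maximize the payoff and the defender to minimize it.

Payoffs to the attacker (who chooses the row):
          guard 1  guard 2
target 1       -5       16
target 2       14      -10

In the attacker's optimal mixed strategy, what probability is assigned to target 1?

Row minima are -5 and -10, so the attacker's maximin is -5; column maxima are 14 and 16, so the defender's minimax is 14. These differ, so the equilibrium is in mixed strategies.
Let the attacker play target 1 with probability p. The defender is indifferent when −5p + 14(1−p) = 16p − 10(1−p), giving p = 8/15.

8/15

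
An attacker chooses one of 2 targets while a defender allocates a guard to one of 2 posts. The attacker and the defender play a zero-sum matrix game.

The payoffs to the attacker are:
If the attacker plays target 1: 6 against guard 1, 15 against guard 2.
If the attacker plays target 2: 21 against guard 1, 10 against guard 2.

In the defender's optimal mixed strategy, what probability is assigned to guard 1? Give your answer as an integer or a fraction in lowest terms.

1/4

Row minima are 6 and 10, so the attacker's maximin is 10; column maxima are 21 and 15, so the defender's minimax is 15. These differ, so the equilibrium is in mixed strategies.
Let the defender play guard 1 with probability q. The attacker is indifferent when 6q + 15(1−q) = 21q + 10(1−q), giving q = 1/4.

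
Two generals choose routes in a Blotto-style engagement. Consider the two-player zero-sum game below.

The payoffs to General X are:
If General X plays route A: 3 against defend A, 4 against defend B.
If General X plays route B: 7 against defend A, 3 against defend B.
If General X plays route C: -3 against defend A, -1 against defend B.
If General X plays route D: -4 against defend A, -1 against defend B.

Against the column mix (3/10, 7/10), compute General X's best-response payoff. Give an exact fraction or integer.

21/5

route A: (3)·(3/10) + (4)·(7/10) = 37/10.
route B: (7)·(3/10) + (3)·(7/10) = 21/5.
route C: (-3)·(3/10) + (-1)·(7/10) = -8/5.
route D: (-4)·(3/10) + (-1)·(7/10) = -19/10.
The best pure response is route B with expected payoff 21/5.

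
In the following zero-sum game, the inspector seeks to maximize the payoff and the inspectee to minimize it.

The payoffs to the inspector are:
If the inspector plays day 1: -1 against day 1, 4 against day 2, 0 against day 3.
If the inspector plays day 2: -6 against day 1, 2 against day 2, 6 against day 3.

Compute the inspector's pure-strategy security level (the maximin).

The worst-case payoff for each row is day 1: -1, day 2: -6.
The best of these is -1.

-1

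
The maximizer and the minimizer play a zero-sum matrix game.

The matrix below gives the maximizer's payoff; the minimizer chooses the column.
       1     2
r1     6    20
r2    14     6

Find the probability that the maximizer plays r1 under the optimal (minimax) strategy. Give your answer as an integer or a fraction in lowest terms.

4/11

Row minima are 6 and 6, so the maximizer's maximin is 6; column maxima are 14 and 20, so the minimizer's minimax is 14. These differ, so the equilibrium is in mixed strategies.
Let the maximizer play r1 with probability p. The minimizer is indifferent when 6p + 14(1−p) = 20p + 6(1−p), giving p = 4/11.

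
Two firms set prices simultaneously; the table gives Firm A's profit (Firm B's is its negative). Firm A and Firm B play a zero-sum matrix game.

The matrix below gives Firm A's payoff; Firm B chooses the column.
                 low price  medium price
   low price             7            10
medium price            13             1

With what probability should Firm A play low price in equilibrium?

Row minima are 7 and 1, so Firm A's maximin is 7; column maxima are 13 and 10, so Firm B's minimax is 10. These differ, so the equilibrium is in mixed strategies.
Let Firm A play low price with probability p. Firm B is indifferent when 7p + 13(1−p) = 10p + (1−p), giving p = 4/5.

4/5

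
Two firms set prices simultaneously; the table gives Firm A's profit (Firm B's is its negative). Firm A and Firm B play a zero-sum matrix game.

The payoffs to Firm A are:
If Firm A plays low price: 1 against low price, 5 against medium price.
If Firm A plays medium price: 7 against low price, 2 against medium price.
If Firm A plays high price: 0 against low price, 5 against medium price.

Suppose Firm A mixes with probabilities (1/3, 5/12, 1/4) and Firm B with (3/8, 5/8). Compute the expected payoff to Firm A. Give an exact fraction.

57/16

Against (3/8, 5/8), each row's expected payoff is low price: 7/2; medium price: 31/8; high price: 25/8.
Taking the (1/3, 5/12, 1/4)-weighted average: (1/3)·(7/2) + (5/12)·(31/8) + (1/4)·(25/8) = 57/16.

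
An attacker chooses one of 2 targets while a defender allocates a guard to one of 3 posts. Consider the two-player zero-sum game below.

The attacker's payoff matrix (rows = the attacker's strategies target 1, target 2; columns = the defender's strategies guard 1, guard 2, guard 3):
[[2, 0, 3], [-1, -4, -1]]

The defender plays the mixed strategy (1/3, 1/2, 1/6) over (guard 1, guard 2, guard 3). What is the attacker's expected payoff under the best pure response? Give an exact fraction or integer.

7/6

target 1: (2)·(1/3) + (0)·(1/2) + (3)·(1/6) = 7/6.
target 2: (-1)·(1/3) + (-4)·(1/2) + (-1)·(1/6) = -5/2.
The best pure response is target 1 with expected payoff 7/6.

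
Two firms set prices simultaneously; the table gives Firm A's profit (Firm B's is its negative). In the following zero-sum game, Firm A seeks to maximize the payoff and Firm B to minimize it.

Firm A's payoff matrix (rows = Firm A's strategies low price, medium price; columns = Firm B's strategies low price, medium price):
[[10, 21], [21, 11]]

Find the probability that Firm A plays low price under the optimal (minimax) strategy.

10/21

Row minima are 10 and 11, so Firm A's maximin is 11; column maxima are 21 and 21, so Firm B's minimax is 21. These differ, so the equilibrium is in mixed strategies.
Let Firm A play low price with probability p. Firm B is indifferent when 10p + 21(1−p) = 21p + 11(1−p), giving p = 10/21.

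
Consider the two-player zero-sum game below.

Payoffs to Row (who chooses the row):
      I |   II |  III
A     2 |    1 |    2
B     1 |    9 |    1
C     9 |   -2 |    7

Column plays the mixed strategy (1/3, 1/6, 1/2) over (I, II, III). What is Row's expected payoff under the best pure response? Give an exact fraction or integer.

37/6

A: (2)·(1/3) + (1)·(1/6) + (2)·(1/2) = 11/6.
B: (1)·(1/3) + (9)·(1/6) + (1)·(1/2) = 7/3.
C: (9)·(1/3) + (-2)·(1/6) + (7)·(1/2) = 37/6.
The best pure response is C with expected payoff 37/6.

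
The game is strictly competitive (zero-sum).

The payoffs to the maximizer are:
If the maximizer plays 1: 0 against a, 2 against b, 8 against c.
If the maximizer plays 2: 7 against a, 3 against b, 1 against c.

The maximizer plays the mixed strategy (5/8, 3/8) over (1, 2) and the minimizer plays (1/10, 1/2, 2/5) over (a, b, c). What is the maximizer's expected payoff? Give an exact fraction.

18/5

Against (1/10, 1/2, 2/5), each row's expected payoff is 1: 21/5; 2: 13/5.
Taking the (5/8, 3/8)-weighted average: (5/8)·(21/5) + (3/8)·(13/5) = 18/5.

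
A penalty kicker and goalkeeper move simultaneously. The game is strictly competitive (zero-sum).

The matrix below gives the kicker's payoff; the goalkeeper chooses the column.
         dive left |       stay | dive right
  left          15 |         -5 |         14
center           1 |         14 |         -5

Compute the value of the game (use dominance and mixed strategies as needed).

9/2

Column dive left is strictly dominated by dive right for the goalkeeper (it gives the kicker more in every row).
The remaining 2×2 game on (left, center) × (stay, dive right) has no saddle point. Let the kicker play left with probability p; indifference gives −5p + 14(1−p) = 14p − 5(1−p), so p = 1/2.
Similarly the goalkeeper's optimal q on stay is 1/2, and the value is -5·(1/2) + (14)·(1/2) = 9/2.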